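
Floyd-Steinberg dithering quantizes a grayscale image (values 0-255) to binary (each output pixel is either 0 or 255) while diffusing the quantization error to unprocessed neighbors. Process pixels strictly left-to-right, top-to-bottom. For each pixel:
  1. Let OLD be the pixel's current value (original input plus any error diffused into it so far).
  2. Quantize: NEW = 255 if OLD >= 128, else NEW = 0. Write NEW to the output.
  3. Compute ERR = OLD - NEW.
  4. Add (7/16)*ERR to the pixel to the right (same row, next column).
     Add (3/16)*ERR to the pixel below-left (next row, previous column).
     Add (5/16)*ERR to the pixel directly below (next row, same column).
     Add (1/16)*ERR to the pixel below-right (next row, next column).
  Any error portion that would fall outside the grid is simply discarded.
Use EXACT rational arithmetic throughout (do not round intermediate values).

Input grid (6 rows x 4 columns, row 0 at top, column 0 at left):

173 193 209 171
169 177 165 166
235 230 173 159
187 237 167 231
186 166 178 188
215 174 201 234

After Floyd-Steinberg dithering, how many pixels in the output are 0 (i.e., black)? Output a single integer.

Answer: 5

Derivation:
(0,0): OLD=173 → NEW=255, ERR=-82
(0,1): OLD=1257/8 → NEW=255, ERR=-783/8
(0,2): OLD=21271/128 → NEW=255, ERR=-11369/128
(0,3): OLD=270625/2048 → NEW=255, ERR=-251615/2048
(1,0): OLD=16003/128 → NEW=0, ERR=16003/128
(1,1): OLD=183637/1024 → NEW=255, ERR=-77483/1024
(1,2): OLD=2457145/32768 → NEW=0, ERR=2457145/32768
(1,3): OLD=81192159/524288 → NEW=255, ERR=-52501281/524288
(2,0): OLD=4257911/16384 → NEW=255, ERR=79991/16384
(2,1): OLD=120777037/524288 → NEW=255, ERR=-12916403/524288
(2,2): OLD=170026353/1048576 → NEW=255, ERR=-97360527/1048576
(2,3): OLD=1539669485/16777216 → NEW=0, ERR=1539669485/16777216
(3,0): OLD=1542719047/8388608 → NEW=255, ERR=-596375993/8388608
(3,1): OLD=24305960089/134217728 → NEW=255, ERR=-9919560551/134217728
(3,2): OLD=260527576551/2147483648 → NEW=0, ERR=260527576551/2147483648
(3,3): OLD=10546786709969/34359738368 → NEW=255, ERR=1785053426129/34359738368
(4,0): OLD=321963197435/2147483648 → NEW=255, ERR=-225645132805/2147483648
(4,1): OLD=1979773135409/17179869184 → NEW=0, ERR=1979773135409/17179869184
(4,2): OLD=149231317669201/549755813888 → NEW=255, ERR=9043585127761/549755813888
(4,3): OLD=1926469917756807/8796093022208 → NEW=255, ERR=-316533802906233/8796093022208
(5,0): OLD=56012264086987/274877906944 → NEW=255, ERR=-14081602183733/274877906944
(5,1): OLD=1619507058342573/8796093022208 → NEW=255, ERR=-623496662320467/8796093022208
(5,2): OLD=772227742812789/4398046511104 → NEW=255, ERR=-349274117518731/4398046511104
(5,3): OLD=26604762977397529/140737488355328 → NEW=255, ERR=-9283296553211111/140737488355328
Output grid:
  Row 0: ####  (0 black, running=0)
  Row 1: .#.#  (2 black, running=2)
  Row 2: ###.  (1 black, running=3)
  Row 3: ##.#  (1 black, running=4)
  Row 4: #.##  (1 black, running=5)
  Row 5: ####  (0 black, running=5)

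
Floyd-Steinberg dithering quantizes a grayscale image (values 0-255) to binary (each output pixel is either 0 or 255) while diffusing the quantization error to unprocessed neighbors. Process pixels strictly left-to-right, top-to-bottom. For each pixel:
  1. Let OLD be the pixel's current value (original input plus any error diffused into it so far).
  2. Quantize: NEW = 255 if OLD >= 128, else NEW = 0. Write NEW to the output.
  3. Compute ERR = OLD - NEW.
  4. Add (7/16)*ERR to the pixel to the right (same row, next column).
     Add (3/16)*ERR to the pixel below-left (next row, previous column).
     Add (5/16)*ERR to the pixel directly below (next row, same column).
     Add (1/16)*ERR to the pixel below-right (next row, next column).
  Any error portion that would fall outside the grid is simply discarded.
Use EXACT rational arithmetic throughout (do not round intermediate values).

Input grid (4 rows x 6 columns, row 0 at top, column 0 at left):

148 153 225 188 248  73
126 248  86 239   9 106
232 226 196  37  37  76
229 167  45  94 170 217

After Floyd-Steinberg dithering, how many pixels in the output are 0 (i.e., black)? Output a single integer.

(0,0): OLD=148 → NEW=255, ERR=-107
(0,1): OLD=1699/16 → NEW=0, ERR=1699/16
(0,2): OLD=69493/256 → NEW=255, ERR=4213/256
(0,3): OLD=799539/4096 → NEW=255, ERR=-244941/4096
(0,4): OLD=14538341/65536 → NEW=255, ERR=-2173339/65536
(0,5): OLD=61332675/1048576 → NEW=0, ERR=61332675/1048576
(1,0): OLD=28793/256 → NEW=0, ERR=28793/256
(1,1): OLD=669263/2048 → NEW=255, ERR=147023/2048
(1,2): OLD=7731579/65536 → NEW=0, ERR=7731579/65536
(1,3): OLD=69923487/262144 → NEW=255, ERR=3076767/262144
(1,4): OLD=184570429/16777216 → NEW=0, ERR=184570429/16777216
(1,5): OLD=34096390555/268435456 → NEW=0, ERR=34096390555/268435456
(2,0): OLD=9194965/32768 → NEW=255, ERR=839125/32768
(2,1): OLD=302815351/1048576 → NEW=255, ERR=35428471/1048576
(2,2): OLD=4267056933/16777216 → NEW=255, ERR=-11133147/16777216
(2,3): OLD=6685870397/134217728 → NEW=0, ERR=6685870397/134217728
(2,4): OLD=372721390903/4294967296 → NEW=0, ERR=372721390903/4294967296
(2,5): OLD=10606691242481/68719476736 → NEW=255, ERR=-6916775325199/68719476736
(3,0): OLD=4082527877/16777216 → NEW=255, ERR=-195662203/16777216
(3,1): OLD=23344797985/134217728 → NEW=255, ERR=-10880722655/134217728
(3,2): OLD=22309417587/1073741824 → NEW=0, ERR=22309417587/1073741824
(3,3): OLD=9269347856217/68719476736 → NEW=255, ERR=-8254118711463/68719476736
(3,4): OLD=70814348340793/549755813888 → NEW=255, ERR=-69373384200647/549755813888
(3,5): OLD=1194175821442231/8796093022208 → NEW=255, ERR=-1048827899220809/8796093022208
Output grid:
  Row 0: #.###.  (2 black, running=2)
  Row 1: .#.#..  (4 black, running=6)
  Row 2: ###..#  (2 black, running=8)
  Row 3: ##.###  (1 black, running=9)

Answer: 9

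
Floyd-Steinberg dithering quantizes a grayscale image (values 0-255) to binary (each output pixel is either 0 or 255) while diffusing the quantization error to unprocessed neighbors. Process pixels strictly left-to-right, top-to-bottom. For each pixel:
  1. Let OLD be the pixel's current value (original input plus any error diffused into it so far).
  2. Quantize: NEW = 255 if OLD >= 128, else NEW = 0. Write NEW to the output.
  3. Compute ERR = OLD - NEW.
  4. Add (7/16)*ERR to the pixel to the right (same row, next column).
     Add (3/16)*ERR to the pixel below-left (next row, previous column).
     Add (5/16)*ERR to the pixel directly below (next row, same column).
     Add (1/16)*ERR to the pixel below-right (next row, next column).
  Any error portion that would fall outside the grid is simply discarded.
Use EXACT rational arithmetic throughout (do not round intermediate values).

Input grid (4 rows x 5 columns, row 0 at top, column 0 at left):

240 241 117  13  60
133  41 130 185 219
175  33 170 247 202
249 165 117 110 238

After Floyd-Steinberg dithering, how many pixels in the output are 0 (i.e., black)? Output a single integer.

Answer: 8

Derivation:
(0,0): OLD=240 → NEW=255, ERR=-15
(0,1): OLD=3751/16 → NEW=255, ERR=-329/16
(0,2): OLD=27649/256 → NEW=0, ERR=27649/256
(0,3): OLD=246791/4096 → NEW=0, ERR=246791/4096
(0,4): OLD=5659697/65536 → NEW=0, ERR=5659697/65536
(1,0): OLD=31861/256 → NEW=0, ERR=31861/256
(1,1): OLD=221875/2048 → NEW=0, ERR=221875/2048
(1,2): OLD=14493999/65536 → NEW=255, ERR=-2217681/65536
(1,3): OLD=55565827/262144 → NEW=255, ERR=-11280893/262144
(1,4): OLD=968574889/4194304 → NEW=255, ERR=-100972631/4194304
(2,0): OLD=7674465/32768 → NEW=255, ERR=-681375/32768
(2,1): OLD=62067131/1048576 → NEW=0, ERR=62067131/1048576
(2,2): OLD=3087411441/16777216 → NEW=255, ERR=-1190778639/16777216
(2,3): OLD=52578823491/268435456 → NEW=255, ERR=-15872217789/268435456
(2,4): OLD=712614992917/4294967296 → NEW=255, ERR=-382601667563/4294967296
(3,0): OLD=4254708177/16777216 → NEW=255, ERR=-23481903/16777216
(3,1): OLD=22585823741/134217728 → NEW=255, ERR=-11639696899/134217728
(3,2): OLD=212565658095/4294967296 → NEW=0, ERR=212565658095/4294967296
(3,3): OLD=790585036279/8589934592 → NEW=0, ERR=790585036279/8589934592
(3,4): OLD=33910638535411/137438953472 → NEW=255, ERR=-1136294599949/137438953472
Output grid:
  Row 0: ##...  (3 black, running=3)
  Row 1: ..###  (2 black, running=5)
  Row 2: #.###  (1 black, running=6)
  Row 3: ##..#  (2 black, running=8)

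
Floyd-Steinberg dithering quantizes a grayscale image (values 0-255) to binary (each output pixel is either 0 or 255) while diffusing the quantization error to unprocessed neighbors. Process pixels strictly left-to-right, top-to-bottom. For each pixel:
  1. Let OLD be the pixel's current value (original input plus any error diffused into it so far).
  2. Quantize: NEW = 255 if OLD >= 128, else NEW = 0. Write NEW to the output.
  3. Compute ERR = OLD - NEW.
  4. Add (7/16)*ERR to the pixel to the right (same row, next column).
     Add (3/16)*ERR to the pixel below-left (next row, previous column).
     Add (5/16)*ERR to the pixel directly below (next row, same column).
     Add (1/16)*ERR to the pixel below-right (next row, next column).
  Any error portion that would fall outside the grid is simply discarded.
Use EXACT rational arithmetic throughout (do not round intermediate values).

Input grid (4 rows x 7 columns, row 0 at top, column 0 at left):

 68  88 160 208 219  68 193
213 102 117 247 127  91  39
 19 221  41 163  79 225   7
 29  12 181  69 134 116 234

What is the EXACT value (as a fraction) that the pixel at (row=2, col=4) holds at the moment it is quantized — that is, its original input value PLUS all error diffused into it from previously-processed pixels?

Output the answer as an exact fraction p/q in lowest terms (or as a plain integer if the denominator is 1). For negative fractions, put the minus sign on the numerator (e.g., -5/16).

Answer: 14803631977/268435456

Derivation:
(0,0): OLD=68 → NEW=0, ERR=68
(0,1): OLD=471/4 → NEW=0, ERR=471/4
(0,2): OLD=13537/64 → NEW=255, ERR=-2783/64
(0,3): OLD=193511/1024 → NEW=255, ERR=-67609/1024
(0,4): OLD=3114833/16384 → NEW=255, ERR=-1063087/16384
(0,5): OLD=10384183/262144 → NEW=0, ERR=10384183/262144
(0,6): OLD=882189953/4194304 → NEW=255, ERR=-187357567/4194304
(1,0): OLD=16405/64 → NEW=255, ERR=85/64
(1,1): OLD=69363/512 → NEW=255, ERR=-61197/512
(1,2): OLD=755279/16384 → NEW=0, ERR=755279/16384
(1,3): OLD=15181523/65536 → NEW=255, ERR=-1530157/65536
(1,4): OLD=418629897/4194304 → NEW=0, ERR=418629897/4194304
(1,5): OLD=4516913785/33554432 → NEW=255, ERR=-4039466375/33554432
(1,6): OLD=-13503426313/536870912 → NEW=0, ERR=-13503426313/536870912
(2,0): OLD=-24543/8192 → NEW=0, ERR=-24543/8192
(2,1): OLD=50086299/262144 → NEW=255, ERR=-16760421/262144
(2,2): OLD=65371089/4194304 → NEW=0, ERR=65371089/4194304
(2,3): OLD=6177966665/33554432 → NEW=255, ERR=-2378413495/33554432
(2,4): OLD=14803631977/268435456 → NEW=0, ERR=14803631977/268435456
Target (2,4): original=79, with diffused error = 14803631977/268435456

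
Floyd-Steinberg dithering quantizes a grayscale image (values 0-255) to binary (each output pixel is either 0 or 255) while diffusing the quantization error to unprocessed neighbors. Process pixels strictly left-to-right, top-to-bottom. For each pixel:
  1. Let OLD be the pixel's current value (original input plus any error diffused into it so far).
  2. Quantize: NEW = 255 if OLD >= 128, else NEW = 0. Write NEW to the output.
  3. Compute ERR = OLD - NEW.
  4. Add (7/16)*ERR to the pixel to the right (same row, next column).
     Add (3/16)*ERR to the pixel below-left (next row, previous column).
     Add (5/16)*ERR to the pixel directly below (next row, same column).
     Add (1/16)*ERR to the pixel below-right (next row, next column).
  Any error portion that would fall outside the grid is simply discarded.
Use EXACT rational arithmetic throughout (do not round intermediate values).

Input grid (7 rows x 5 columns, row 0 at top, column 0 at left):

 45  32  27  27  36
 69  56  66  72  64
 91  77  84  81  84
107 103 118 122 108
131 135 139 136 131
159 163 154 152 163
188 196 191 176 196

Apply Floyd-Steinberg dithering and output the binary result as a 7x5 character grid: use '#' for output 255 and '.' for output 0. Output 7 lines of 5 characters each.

(0,0): OLD=45 → NEW=0, ERR=45
(0,1): OLD=827/16 → NEW=0, ERR=827/16
(0,2): OLD=12701/256 → NEW=0, ERR=12701/256
(0,3): OLD=199499/4096 → NEW=0, ERR=199499/4096
(0,4): OLD=3755789/65536 → NEW=0, ERR=3755789/65536
(1,0): OLD=23745/256 → NEW=0, ERR=23745/256
(1,1): OLD=255687/2048 → NEW=0, ERR=255687/2048
(1,2): OLD=9731283/65536 → NEW=255, ERR=-6980397/65536
(1,3): OLD=14278359/262144 → NEW=0, ERR=14278359/262144
(1,4): OLD=456267685/4194304 → NEW=0, ERR=456267685/4194304
(2,0): OLD=4698749/32768 → NEW=255, ERR=-3657091/32768
(2,1): OLD=55588527/1048576 → NEW=0, ERR=55588527/1048576
(2,2): OLD=1542226125/16777216 → NEW=0, ERR=1542226125/16777216
(2,3): OLD=40796160279/268435456 → NEW=255, ERR=-27654881001/268435456
(2,4): OLD=327819784673/4294967296 → NEW=0, ERR=327819784673/4294967296
(3,0): OLD=1376793133/16777216 → NEW=0, ERR=1376793133/16777216
(3,1): OLD=22243866921/134217728 → NEW=255, ERR=-11981653719/134217728
(3,2): OLD=393707098771/4294967296 → NEW=0, ERR=393707098771/4294967296
(3,3): OLD=1288200576891/8589934592 → NEW=255, ERR=-902232744069/8589934592
(3,4): OLD=10921019421191/137438953472 → NEW=0, ERR=10921019421191/137438953472
(4,0): OLD=300447122051/2147483648 → NEW=255, ERR=-247161208189/2147483648
(4,1): OLD=5433388188035/68719476736 → NEW=0, ERR=5433388188035/68719476736
(4,2): OLD=194574208917005/1099511627776 → NEW=255, ERR=-85801256165875/1099511627776
(4,3): OLD=1577393036069251/17592186044416 → NEW=0, ERR=1577393036069251/17592186044416
(4,4): OLD=53056652971289621/281474976710656 → NEW=255, ERR=-18719466089927659/281474976710656
(5,0): OLD=151576720070249/1099511627776 → NEW=255, ERR=-128798745012631/1099511627776
(5,1): OLD=1008327929051899/8796093022208 → NEW=0, ERR=1008327929051899/8796093022208
(5,2): OLD=56722763411242323/281474976710656 → NEW=255, ERR=-15053355649974957/281474976710656
(5,3): OLD=156810394211945949/1125899906842624 → NEW=255, ERR=-130294082032923171/1125899906842624
(5,4): OLD=1750852215324980079/18014398509481984 → NEW=0, ERR=1750852215324980079/18014398509481984
(6,0): OLD=24331681797452121/140737488355328 → NEW=255, ERR=-11556377733156519/140737488355328
(6,1): OLD=804116161675571383/4503599627370496 → NEW=255, ERR=-344301743303905097/4503599627370496
(6,2): OLD=9101354721398397773/72057594037927936 → NEW=0, ERR=9101354721398397773/72057594037927936
(6,3): OLD=242086129147564609423/1152921504606846976 → NEW=255, ERR=-51908854527181369457/1152921504606846976
(6,4): OLD=3679051425659082828713/18446744073709551616 → NEW=255, ERR=-1024868313136852833367/18446744073709551616
Row 0: .....
Row 1: ..#..
Row 2: #..#.
Row 3: .#.#.
Row 4: #.#.#
Row 5: #.##.
Row 6: ##.##

Answer: .....
..#..
#..#.
.#.#.
#.#.#
#.##.
##.##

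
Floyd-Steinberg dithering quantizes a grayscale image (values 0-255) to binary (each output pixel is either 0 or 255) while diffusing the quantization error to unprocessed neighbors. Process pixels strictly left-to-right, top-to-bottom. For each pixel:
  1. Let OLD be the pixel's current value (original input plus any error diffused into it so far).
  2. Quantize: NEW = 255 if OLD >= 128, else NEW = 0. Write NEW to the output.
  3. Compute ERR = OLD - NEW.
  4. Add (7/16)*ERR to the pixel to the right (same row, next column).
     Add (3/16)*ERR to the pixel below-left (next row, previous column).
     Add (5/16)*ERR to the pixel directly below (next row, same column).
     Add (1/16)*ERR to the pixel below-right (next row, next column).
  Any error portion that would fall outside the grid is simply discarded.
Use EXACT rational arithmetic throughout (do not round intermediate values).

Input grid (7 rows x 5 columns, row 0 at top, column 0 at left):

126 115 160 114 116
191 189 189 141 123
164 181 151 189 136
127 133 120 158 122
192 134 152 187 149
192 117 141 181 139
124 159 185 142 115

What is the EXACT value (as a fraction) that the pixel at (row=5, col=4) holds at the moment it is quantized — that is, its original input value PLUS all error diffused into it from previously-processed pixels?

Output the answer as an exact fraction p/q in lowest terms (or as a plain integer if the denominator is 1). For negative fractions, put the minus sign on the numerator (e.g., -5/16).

Answer: 1168301833989013845/9007199254740992

Derivation:
(0,0): OLD=126 → NEW=0, ERR=126
(0,1): OLD=1361/8 → NEW=255, ERR=-679/8
(0,2): OLD=15727/128 → NEW=0, ERR=15727/128
(0,3): OLD=343561/2048 → NEW=255, ERR=-178679/2048
(0,4): OLD=2550335/32768 → NEW=0, ERR=2550335/32768
(1,0): OLD=27451/128 → NEW=255, ERR=-5189/128
(1,1): OLD=179869/1024 → NEW=255, ERR=-81251/1024
(1,2): OLD=5603937/32768 → NEW=255, ERR=-2751903/32768
(1,3): OLD=13011021/131072 → NEW=0, ERR=13011021/131072
(1,4): OLD=388598087/2097152 → NEW=255, ERR=-146175673/2097152
(2,0): OLD=2235663/16384 → NEW=255, ERR=-1942257/16384
(2,1): OLD=45120277/524288 → NEW=0, ERR=45120277/524288
(2,2): OLD=1476901247/8388608 → NEW=255, ERR=-662193793/8388608
(2,3): OLD=22436725517/134217728 → NEW=255, ERR=-11788795123/134217728
(2,4): OLD=176083280411/2147483648 → NEW=0, ERR=176083280411/2147483648
(3,0): OLD=889952927/8388608 → NEW=0, ERR=889952927/8388608
(3,1): OLD=12354616755/67108864 → NEW=255, ERR=-4758143565/67108864
(3,2): OLD=114292929953/2147483648 → NEW=0, ERR=114292929953/2147483648
(3,3): OLD=705564224025/4294967296 → NEW=255, ERR=-389652436455/4294967296
(3,4): OLD=7039800466781/68719476736 → NEW=0, ERR=7039800466781/68719476736
(4,0): OLD=227482116593/1073741824 → NEW=255, ERR=-46322048527/1073741824
(4,1): OLD=3765100030705/34359738368 → NEW=0, ERR=3765100030705/34359738368
(4,2): OLD=107274190341951/549755813888 → NEW=255, ERR=-32913542199489/549755813888
(4,3): OLD=1363311241695985/8796093022208 → NEW=255, ERR=-879692478967055/8796093022208
(4,4): OLD=18519502521054487/140737488355328 → NEW=255, ERR=-17368557009554153/140737488355328
(5,0): OLD=109436888594291/549755813888 → NEW=255, ERR=-30750843947149/549755813888
(5,1): OLD=496318731490201/4398046511104 → NEW=0, ERR=496318731490201/4398046511104
(5,2): OLD=22484152893964257/140737488355328 → NEW=255, ERR=-13403906636644383/140737488355328
(5,3): OLD=45710370917855791/562949953421312 → NEW=0, ERR=45710370917855791/562949953421312
(5,4): OLD=1168301833989013845/9007199254740992 → NEW=255, ERR=-1128533975969939115/9007199254740992
Target (5,4): original=139, with diffused error = 1168301833989013845/9007199254740992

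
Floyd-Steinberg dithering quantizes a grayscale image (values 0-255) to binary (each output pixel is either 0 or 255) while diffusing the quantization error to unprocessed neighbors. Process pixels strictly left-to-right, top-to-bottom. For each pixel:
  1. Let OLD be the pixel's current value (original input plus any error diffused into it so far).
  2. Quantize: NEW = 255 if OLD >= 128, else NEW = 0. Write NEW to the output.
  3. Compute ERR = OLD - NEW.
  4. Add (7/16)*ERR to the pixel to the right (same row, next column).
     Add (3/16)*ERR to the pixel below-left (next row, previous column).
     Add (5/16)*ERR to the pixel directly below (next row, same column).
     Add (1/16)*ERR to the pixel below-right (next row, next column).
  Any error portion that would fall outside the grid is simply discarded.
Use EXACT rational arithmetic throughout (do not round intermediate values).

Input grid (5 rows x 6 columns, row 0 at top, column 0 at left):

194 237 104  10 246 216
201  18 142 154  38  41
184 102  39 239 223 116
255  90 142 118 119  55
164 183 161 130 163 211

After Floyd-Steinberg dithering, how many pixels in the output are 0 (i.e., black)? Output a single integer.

(0,0): OLD=194 → NEW=255, ERR=-61
(0,1): OLD=3365/16 → NEW=255, ERR=-715/16
(0,2): OLD=21619/256 → NEW=0, ERR=21619/256
(0,3): OLD=192293/4096 → NEW=0, ERR=192293/4096
(0,4): OLD=17467907/65536 → NEW=255, ERR=756227/65536
(0,5): OLD=231786005/1048576 → NEW=255, ERR=-35600875/1048576
(1,0): OLD=44431/256 → NEW=255, ERR=-20849/256
(1,1): OLD=-40087/2048 → NEW=0, ERR=-40087/2048
(1,2): OLD=10868253/65536 → NEW=255, ERR=-5843427/65536
(1,3): OLD=35940825/262144 → NEW=255, ERR=-30905895/262144
(1,4): OLD=-224908309/16777216 → NEW=0, ERR=-224908309/16777216
(1,5): OLD=6777019645/268435456 → NEW=0, ERR=6777019645/268435456
(2,0): OLD=5075091/32768 → NEW=255, ERR=-3280749/32768
(2,1): OLD=31742721/1048576 → NEW=0, ERR=31742721/1048576
(2,2): OLD=17641027/16777216 → NEW=0, ERR=17641027/16777216
(2,3): OLD=26109516267/134217728 → NEW=255, ERR=-8116004373/134217728
(2,4): OLD=814844403521/4294967296 → NEW=255, ERR=-280372256959/4294967296
(2,5): OLD=6493438547159/68719476736 → NEW=0, ERR=6493438547159/68719476736
(3,0): OLD=3848498403/16777216 → NEW=255, ERR=-429691677/16777216
(3,1): OLD=11031973287/134217728 → NEW=0, ERR=11031973287/134217728
(3,2): OLD=181293593637/1073741824 → NEW=255, ERR=-92510571483/1073741824
(3,3): OLD=3383440885679/68719476736 → NEW=0, ERR=3383440885679/68719476736
(3,4): OLD=73710555375439/549755813888 → NEW=255, ERR=-66477177166001/549755813888
(3,5): OLD=242294769055041/8796093022208 → NEW=0, ERR=242294769055041/8796093022208
(4,0): OLD=368095571053/2147483648 → NEW=255, ERR=-179512759187/2147483648
(4,1): OLD=5303736706441/34359738368 → NEW=255, ERR=-3457996577399/34359738368
(4,2): OLD=114804730093771/1099511627776 → NEW=0, ERR=114804730093771/1099511627776
(4,3): OLD=2867698679090199/17592186044416 → NEW=255, ERR=-1618308762235881/17592186044416
(4,4): OLD=26235841002689671/281474976710656 → NEW=0, ERR=26235841002689671/281474976710656
(4,5): OLD=1138641256733816401/4503599627370496 → NEW=255, ERR=-9776648245660079/4503599627370496
Output grid:
  Row 0: ##..##  (2 black, running=2)
  Row 1: #.##..  (3 black, running=5)
  Row 2: #..##.  (3 black, running=8)
  Row 3: #.#.#.  (3 black, running=11)
  Row 4: ##.#.#  (2 black, running=13)

Answer: 13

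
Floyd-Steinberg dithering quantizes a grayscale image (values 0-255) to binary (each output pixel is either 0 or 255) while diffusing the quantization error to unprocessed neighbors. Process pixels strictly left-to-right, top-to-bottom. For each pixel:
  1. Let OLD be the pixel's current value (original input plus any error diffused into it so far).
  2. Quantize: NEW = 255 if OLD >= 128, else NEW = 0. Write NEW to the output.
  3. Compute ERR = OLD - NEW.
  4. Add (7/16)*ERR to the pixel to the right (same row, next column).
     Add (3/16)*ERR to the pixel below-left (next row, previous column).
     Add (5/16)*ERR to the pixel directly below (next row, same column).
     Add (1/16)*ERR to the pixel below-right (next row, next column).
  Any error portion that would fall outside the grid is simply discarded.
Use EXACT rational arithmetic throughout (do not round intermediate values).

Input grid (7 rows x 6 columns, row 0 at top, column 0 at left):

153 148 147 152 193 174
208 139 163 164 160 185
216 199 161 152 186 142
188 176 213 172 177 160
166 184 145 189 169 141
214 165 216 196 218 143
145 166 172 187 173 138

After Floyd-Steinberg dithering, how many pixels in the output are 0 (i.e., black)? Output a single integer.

Answer: 12

Derivation:
(0,0): OLD=153 → NEW=255, ERR=-102
(0,1): OLD=827/8 → NEW=0, ERR=827/8
(0,2): OLD=24605/128 → NEW=255, ERR=-8035/128
(0,3): OLD=255051/2048 → NEW=0, ERR=255051/2048
(0,4): OLD=8109581/32768 → NEW=255, ERR=-246259/32768
(0,5): OLD=89502299/524288 → NEW=255, ERR=-44191141/524288
(1,0): OLD=25025/128 → NEW=255, ERR=-7615/128
(1,1): OLD=130183/1024 → NEW=0, ERR=130183/1024
(1,2): OLD=7497811/32768 → NEW=255, ERR=-858029/32768
(1,3): OLD=24396343/131072 → NEW=255, ERR=-9027017/131072
(1,4): OLD=1002439717/8388608 → NEW=0, ERR=1002439717/8388608
(1,5): OLD=28249024115/134217728 → NEW=255, ERR=-5976496525/134217728
(2,0): OLD=3624893/16384 → NEW=255, ERR=-553027/16384
(2,1): OLD=112896687/524288 → NEW=255, ERR=-20796753/524288
(2,2): OLD=1094675789/8388608 → NEW=255, ERR=-1044419251/8388608
(2,3): OLD=6494589093/67108864 → NEW=0, ERR=6494589093/67108864
(2,4): OLD=543378228207/2147483648 → NEW=255, ERR=-4230102033/2147483648
(2,5): OLD=4627976979577/34359738368 → NEW=255, ERR=-4133756304263/34359738368
(3,0): OLD=1426183725/8388608 → NEW=255, ERR=-712911315/8388608
(3,1): OLD=6775896553/67108864 → NEW=0, ERR=6775896553/67108864
(3,2): OLD=125591648619/536870912 → NEW=255, ERR=-11310433941/536870912
(3,3): OLD=6352255469473/34359738368 → NEW=255, ERR=-2409477814367/34359738368
(3,4): OLD=35512993448897/274877906944 → NEW=255, ERR=-34580872821823/274877906944
(3,5): OLD=295729626793135/4398046511104 → NEW=0, ERR=295729626793135/4398046511104
(4,0): OLD=170052379843/1073741824 → NEW=255, ERR=-103751785277/1073741824
(4,1): OLD=2817789905191/17179869184 → NEW=255, ERR=-1563076736729/17179869184
(4,2): OLD=50453005430469/549755813888 → NEW=0, ERR=50453005430469/549755813888
(4,3): OLD=1603807272774713/8796093022208 → NEW=255, ERR=-639196447888327/8796093022208
(4,4): OLD=14934872185621321/140737488355328 → NEW=0, ERR=14934872185621321/140737488355328
(4,5): OLD=451659212431097439/2251799813685248 → NEW=255, ERR=-122549740058640801/2251799813685248
(5,0): OLD=45834499053669/274877906944 → NEW=255, ERR=-24259367217051/274877906944
(5,1): OLD=959870031978549/8796093022208 → NEW=0, ERR=959870031978549/8796093022208
(5,2): OLD=19218371755083991/70368744177664 → NEW=255, ERR=1274341989779671/70368744177664
(5,3): OLD=465778421455221869/2251799813685248 → NEW=255, ERR=-108430531034516371/2251799813685248
(5,4): OLD=969846287113362749/4503599627370496 → NEW=255, ERR=-178571617866113731/4503599627370496
(5,5): OLD=8306653131714372993/72057594037927936 → NEW=0, ERR=8306653131714372993/72057594037927936
(6,0): OLD=19405047152730047/140737488355328 → NEW=255, ERR=-16483012377878593/140737488355328
(6,1): OLD=330432540908432851/2251799813685248 → NEW=255, ERR=-243776411581305389/2251799813685248
(6,2): OLD=1153712014910092891/9007199254740992 → NEW=255, ERR=-1143123795048860069/9007199254740992
(6,3): OLD=15870749051647815663/144115188075855872 → NEW=0, ERR=15870749051647815663/144115188075855872
(6,4): OLD=524334989901002756591/2305843009213693952 → NEW=255, ERR=-63654977448489201169/2305843009213693952
(6,5): OLD=5883352354931261286441/36893488147419103232 → NEW=255, ERR=-3524487122660610037719/36893488147419103232
Output grid:
  Row 0: #.#.##  (2 black, running=2)
  Row 1: #.##.#  (2 black, running=4)
  Row 2: ###.##  (1 black, running=5)
  Row 3: #.###.  (2 black, running=7)
  Row 4: ##.#.#  (2 black, running=9)
  Row 5: #.###.  (2 black, running=11)
  Row 6: ###.##  (1 black, running=12)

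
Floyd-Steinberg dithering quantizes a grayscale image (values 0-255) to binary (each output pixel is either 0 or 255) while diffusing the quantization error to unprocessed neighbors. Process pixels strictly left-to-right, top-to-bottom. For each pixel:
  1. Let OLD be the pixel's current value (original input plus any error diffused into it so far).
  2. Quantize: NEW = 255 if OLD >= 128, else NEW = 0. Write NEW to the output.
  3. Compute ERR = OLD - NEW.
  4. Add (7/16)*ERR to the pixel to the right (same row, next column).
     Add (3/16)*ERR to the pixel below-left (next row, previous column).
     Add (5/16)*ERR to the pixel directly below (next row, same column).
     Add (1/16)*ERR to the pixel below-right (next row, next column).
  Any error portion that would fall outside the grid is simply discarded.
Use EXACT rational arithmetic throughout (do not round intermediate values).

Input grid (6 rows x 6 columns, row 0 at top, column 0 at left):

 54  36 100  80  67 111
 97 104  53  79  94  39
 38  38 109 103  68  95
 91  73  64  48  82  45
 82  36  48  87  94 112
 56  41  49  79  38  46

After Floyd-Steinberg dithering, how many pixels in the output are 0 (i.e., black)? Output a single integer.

Answer: 28

Derivation:
(0,0): OLD=54 → NEW=0, ERR=54
(0,1): OLD=477/8 → NEW=0, ERR=477/8
(0,2): OLD=16139/128 → NEW=0, ERR=16139/128
(0,3): OLD=276813/2048 → NEW=255, ERR=-245427/2048
(0,4): OLD=477467/32768 → NEW=0, ERR=477467/32768
(0,5): OLD=61538237/524288 → NEW=0, ERR=61538237/524288
(1,0): OLD=16007/128 → NEW=0, ERR=16007/128
(1,1): OLD=209265/1024 → NEW=255, ERR=-51855/1024
(1,2): OLD=1687685/32768 → NEW=0, ERR=1687685/32768
(1,3): OLD=9790593/131072 → NEW=0, ERR=9790593/131072
(1,4): OLD=1222648515/8388608 → NEW=255, ERR=-916446525/8388608
(1,5): OLD=3864656229/134217728 → NEW=0, ERR=3864656229/134217728
(2,0): OLD=1107307/16384 → NEW=0, ERR=1107307/16384
(2,1): OLD=36289289/524288 → NEW=0, ERR=36289289/524288
(2,2): OLD=1394335451/8388608 → NEW=255, ERR=-744759589/8388608
(2,3): OLD=4713403203/67108864 → NEW=0, ERR=4713403203/67108864
(2,4): OLD=160320346825/2147483648 → NEW=0, ERR=160320346825/2147483648
(2,5): OLD=4460979760655/34359738368 → NEW=255, ERR=-4300753523185/34359738368
(3,0): OLD=1049400315/8388608 → NEW=0, ERR=1049400315/8388608
(3,1): OLD=9189750943/67108864 → NEW=255, ERR=-7923009377/67108864
(3,2): OLD=1126633069/536870912 → NEW=0, ERR=1126633069/536870912
(3,3): OLD=2725260265767/34359738368 → NEW=0, ERR=2725260265767/34359738368
(3,4): OLD=33246714107783/274877906944 → NEW=0, ERR=33246714107783/274877906944
(3,5): OLD=279129955220361/4398046511104 → NEW=0, ERR=279129955220361/4398046511104
(4,0): OLD=106253814037/1073741824 → NEW=0, ERR=106253814037/1073741824
(4,1): OLD=869494277457/17179869184 → NEW=0, ERR=869494277457/17179869184
(4,2): OLD=43040921529379/549755813888 → NEW=0, ERR=43040921529379/549755813888
(4,3): OLD=1485201321808463/8796093022208 → NEW=255, ERR=-757802398854577/8796093022208
(4,4): OLD=15616627730022591/140737488355328 → NEW=0, ERR=15616627730022591/140737488355328
(4,5): OLD=423201083701348569/2251799813685248 → NEW=255, ERR=-151007868788389671/2251799813685248
(5,0): OLD=26501950744195/274877906944 → NEW=0, ERR=26501950744195/274877906944
(5,1): OLD=1054310926097459/8796093022208 → NEW=0, ERR=1054310926097459/8796093022208
(5,2): OLD=7945680503968929/70368744177664 → NEW=0, ERR=7945680503968929/70368744177664
(5,3): OLD=286375879529922235/2251799813685248 → NEW=0, ERR=286375879529922235/2251799813685248
(5,4): OLD=497004330169994123/4503599627370496 → NEW=0, ERR=497004330169994123/4503599627370496
(5,5): OLD=5783333036411470119/72057594037927936 → NEW=0, ERR=5783333036411470119/72057594037927936
Output grid:
  Row 0: ...#..  (5 black, running=5)
  Row 1: .#..#.  (4 black, running=9)
  Row 2: ..#..#  (4 black, running=13)
  Row 3: .#....  (5 black, running=18)
  Row 4: ...#.#  (4 black, running=22)
  Row 5: ......  (6 black, running=28)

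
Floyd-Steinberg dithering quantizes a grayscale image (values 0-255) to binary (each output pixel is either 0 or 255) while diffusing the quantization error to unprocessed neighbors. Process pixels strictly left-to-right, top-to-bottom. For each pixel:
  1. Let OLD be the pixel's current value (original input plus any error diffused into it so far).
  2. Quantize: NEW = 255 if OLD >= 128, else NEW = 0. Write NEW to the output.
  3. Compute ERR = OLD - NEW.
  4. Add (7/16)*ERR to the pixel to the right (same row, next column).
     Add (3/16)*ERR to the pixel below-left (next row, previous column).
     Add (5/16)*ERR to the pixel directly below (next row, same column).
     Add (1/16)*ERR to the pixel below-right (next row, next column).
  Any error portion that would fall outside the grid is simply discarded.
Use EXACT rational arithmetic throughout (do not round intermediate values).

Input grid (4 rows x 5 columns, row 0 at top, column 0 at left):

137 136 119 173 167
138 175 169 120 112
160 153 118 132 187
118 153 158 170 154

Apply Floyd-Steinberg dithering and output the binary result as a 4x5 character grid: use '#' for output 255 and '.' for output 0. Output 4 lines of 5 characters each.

(0,0): OLD=137 → NEW=255, ERR=-118
(0,1): OLD=675/8 → NEW=0, ERR=675/8
(0,2): OLD=19957/128 → NEW=255, ERR=-12683/128
(0,3): OLD=265523/2048 → NEW=255, ERR=-256717/2048
(0,4): OLD=3675237/32768 → NEW=0, ERR=3675237/32768
(1,0): OLD=14969/128 → NEW=0, ERR=14969/128
(1,1): OLD=232015/1024 → NEW=255, ERR=-29105/1024
(1,2): OLD=3518331/32768 → NEW=0, ERR=3518331/32768
(1,3): OLD=18696095/131072 → NEW=255, ERR=-14727265/131072
(1,4): OLD=188865021/2097152 → NEW=0, ERR=188865021/2097152
(2,0): OLD=3132885/16384 → NEW=255, ERR=-1045035/16384
(2,1): OLD=75315831/524288 → NEW=255, ERR=-58377609/524288
(2,2): OLD=671050021/8388608 → NEW=0, ERR=671050021/8388608
(2,3): OLD=20868438431/134217728 → NEW=255, ERR=-13357082209/134217728
(2,4): OLD=353435954073/2147483648 → NEW=255, ERR=-194172376167/2147483648
(3,0): OLD=647517317/8388608 → NEW=0, ERR=647517317/8388608
(3,1): OLD=10937908513/67108864 → NEW=255, ERR=-6174851807/67108864
(3,2): OLD=251522578235/2147483648 → NEW=0, ERR=251522578235/2147483648
(3,3): OLD=765314833795/4294967296 → NEW=255, ERR=-329901826685/4294967296
(3,4): OLD=5904336238191/68719476736 → NEW=0, ERR=5904336238191/68719476736
Row 0: #.##.
Row 1: .#.#.
Row 2: ##.##
Row 3: .#.#.

Answer: #.##.
.#.#.
##.##
.#.#.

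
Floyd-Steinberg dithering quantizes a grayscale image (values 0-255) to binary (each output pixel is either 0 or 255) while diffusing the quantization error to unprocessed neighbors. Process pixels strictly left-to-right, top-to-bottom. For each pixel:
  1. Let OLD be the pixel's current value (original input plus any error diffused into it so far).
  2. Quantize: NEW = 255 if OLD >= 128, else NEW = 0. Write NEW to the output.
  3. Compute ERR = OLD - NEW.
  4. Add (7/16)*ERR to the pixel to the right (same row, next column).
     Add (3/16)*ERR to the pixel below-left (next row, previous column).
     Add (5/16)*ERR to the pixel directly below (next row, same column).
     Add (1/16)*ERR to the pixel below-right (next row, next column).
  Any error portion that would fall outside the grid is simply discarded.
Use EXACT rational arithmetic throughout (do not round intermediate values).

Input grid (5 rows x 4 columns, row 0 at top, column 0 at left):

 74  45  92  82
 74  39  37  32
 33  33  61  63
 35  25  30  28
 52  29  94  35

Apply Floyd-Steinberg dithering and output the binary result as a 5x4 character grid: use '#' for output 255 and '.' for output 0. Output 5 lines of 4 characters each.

Answer: ...#
.#..
....
....
..#.

Derivation:
(0,0): OLD=74 → NEW=0, ERR=74
(0,1): OLD=619/8 → NEW=0, ERR=619/8
(0,2): OLD=16109/128 → NEW=0, ERR=16109/128
(0,3): OLD=280699/2048 → NEW=255, ERR=-241541/2048
(1,0): OLD=14289/128 → NEW=0, ERR=14289/128
(1,1): OLD=143607/1024 → NEW=255, ERR=-117513/1024
(1,2): OLD=289795/32768 → NEW=0, ERR=289795/32768
(1,3): OLD=3606405/524288 → NEW=0, ERR=3606405/524288
(2,0): OLD=759693/16384 → NEW=0, ERR=759693/16384
(2,1): OLD=13662495/524288 → NEW=0, ERR=13662495/524288
(2,2): OLD=72647339/1048576 → NEW=0, ERR=72647339/1048576
(2,3): OLD=1610833471/16777216 → NEW=0, ERR=1610833471/16777216
(3,0): OLD=456139645/8388608 → NEW=0, ERR=456139645/8388608
(3,1): OLD=9773919267/134217728 → NEW=0, ERR=9773919267/134217728
(3,2): OLD=221493843293/2147483648 → NEW=0, ERR=221493843293/2147483648
(3,3): OLD=3692244749067/34359738368 → NEW=0, ERR=3692244749067/34359738368
(4,0): OLD=177482079097/2147483648 → NEW=0, ERR=177482079097/2147483648
(4,1): OLD=1900986893355/17179869184 → NEW=0, ERR=1900986893355/17179869184
(4,2): OLD=109589228055435/549755813888 → NEW=255, ERR=-30598504486005/549755813888
(4,3): OLD=445755728183613/8796093022208 → NEW=0, ERR=445755728183613/8796093022208
Row 0: ...#
Row 1: .#..
Row 2: ....
Row 3: ....
Row 4: ..#.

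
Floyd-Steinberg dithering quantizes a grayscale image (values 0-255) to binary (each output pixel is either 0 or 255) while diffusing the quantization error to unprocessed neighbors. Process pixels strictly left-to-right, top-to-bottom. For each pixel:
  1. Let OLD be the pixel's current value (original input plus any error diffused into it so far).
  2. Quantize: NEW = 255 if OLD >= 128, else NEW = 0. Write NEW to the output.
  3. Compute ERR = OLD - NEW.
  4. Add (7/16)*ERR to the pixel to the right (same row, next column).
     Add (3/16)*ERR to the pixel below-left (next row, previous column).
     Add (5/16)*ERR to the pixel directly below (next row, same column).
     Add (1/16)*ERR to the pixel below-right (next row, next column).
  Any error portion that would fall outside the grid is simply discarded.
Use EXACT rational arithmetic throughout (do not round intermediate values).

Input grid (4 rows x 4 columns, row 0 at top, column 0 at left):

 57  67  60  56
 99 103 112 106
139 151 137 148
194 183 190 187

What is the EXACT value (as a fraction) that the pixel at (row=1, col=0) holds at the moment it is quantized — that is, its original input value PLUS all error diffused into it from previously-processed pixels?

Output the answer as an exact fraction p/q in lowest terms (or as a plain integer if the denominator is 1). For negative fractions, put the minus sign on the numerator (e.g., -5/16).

Answer: 34317/256

Derivation:
(0,0): OLD=57 → NEW=0, ERR=57
(0,1): OLD=1471/16 → NEW=0, ERR=1471/16
(0,2): OLD=25657/256 → NEW=0, ERR=25657/256
(0,3): OLD=408975/4096 → NEW=0, ERR=408975/4096
(1,0): OLD=34317/256 → NEW=255, ERR=-30963/256
Target (1,0): original=99, with diffused error = 34317/256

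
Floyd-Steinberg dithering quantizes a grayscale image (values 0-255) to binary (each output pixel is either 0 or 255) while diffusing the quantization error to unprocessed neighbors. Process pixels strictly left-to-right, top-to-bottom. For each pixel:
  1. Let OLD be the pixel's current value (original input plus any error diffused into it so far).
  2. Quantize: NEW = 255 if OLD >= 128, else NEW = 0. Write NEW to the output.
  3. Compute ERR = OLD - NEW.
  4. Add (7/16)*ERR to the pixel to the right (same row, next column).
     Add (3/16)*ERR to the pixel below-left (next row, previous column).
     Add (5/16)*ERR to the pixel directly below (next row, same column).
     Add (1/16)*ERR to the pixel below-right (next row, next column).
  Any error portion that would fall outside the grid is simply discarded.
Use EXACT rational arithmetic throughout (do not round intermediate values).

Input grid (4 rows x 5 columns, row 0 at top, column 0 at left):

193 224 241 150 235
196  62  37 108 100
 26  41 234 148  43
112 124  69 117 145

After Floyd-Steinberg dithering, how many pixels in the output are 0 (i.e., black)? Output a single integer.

Answer: 10

Derivation:
(0,0): OLD=193 → NEW=255, ERR=-62
(0,1): OLD=1575/8 → NEW=255, ERR=-465/8
(0,2): OLD=27593/128 → NEW=255, ERR=-5047/128
(0,3): OLD=271871/2048 → NEW=255, ERR=-250369/2048
(0,4): OLD=5947897/32768 → NEW=255, ERR=-2407943/32768
(1,0): OLD=21213/128 → NEW=255, ERR=-11427/128
(1,1): OLD=-6645/1024 → NEW=0, ERR=-6645/1024
(1,2): OLD=-154521/32768 → NEW=0, ERR=-154521/32768
(1,3): OLD=6749019/131072 → NEW=0, ERR=6749019/131072
(1,4): OLD=192775857/2097152 → NEW=0, ERR=192775857/2097152
(2,0): OLD=-51031/16384 → NEW=0, ERR=-51031/16384
(2,1): OLD=16329299/524288 → NEW=0, ERR=16329299/524288
(2,2): OLD=2142463673/8388608 → NEW=255, ERR=3368633/8388608
(2,3): OLD=24321243163/134217728 → NEW=255, ERR=-9904277477/134217728
(2,4): OLD=91611124221/2147483648 → NEW=0, ERR=91611124221/2147483648
(3,0): OLD=980347033/8388608 → NEW=0, ERR=980347033/8388608
(3,1): OLD=12397874725/67108864 → NEW=255, ERR=-4714885595/67108864
(3,2): OLD=56904932135/2147483648 → NEW=0, ERR=56904932135/2147483648
(3,3): OLD=487722182319/4294967296 → NEW=0, ERR=487722182319/4294967296
(3,4): OLD=13977553765899/68719476736 → NEW=255, ERR=-3545912801781/68719476736
Output grid:
  Row 0: #####  (0 black, running=0)
  Row 1: #....  (4 black, running=4)
  Row 2: ..##.  (3 black, running=7)
  Row 3: .#..#  (3 black, running=10)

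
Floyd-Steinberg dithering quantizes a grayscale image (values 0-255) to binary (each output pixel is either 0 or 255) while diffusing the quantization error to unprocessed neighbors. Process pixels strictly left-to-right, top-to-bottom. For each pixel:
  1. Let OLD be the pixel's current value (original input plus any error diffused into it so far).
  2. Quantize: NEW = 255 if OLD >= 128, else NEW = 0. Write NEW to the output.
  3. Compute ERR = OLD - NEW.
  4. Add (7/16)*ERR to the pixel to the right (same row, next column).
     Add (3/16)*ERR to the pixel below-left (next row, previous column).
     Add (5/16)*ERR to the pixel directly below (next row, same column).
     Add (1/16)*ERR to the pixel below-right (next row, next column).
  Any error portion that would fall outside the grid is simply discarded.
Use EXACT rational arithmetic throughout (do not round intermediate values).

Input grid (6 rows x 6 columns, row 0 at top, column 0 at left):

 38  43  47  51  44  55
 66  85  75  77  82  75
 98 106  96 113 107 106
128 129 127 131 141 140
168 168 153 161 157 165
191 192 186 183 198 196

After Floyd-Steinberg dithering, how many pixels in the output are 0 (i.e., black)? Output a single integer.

(0,0): OLD=38 → NEW=0, ERR=38
(0,1): OLD=477/8 → NEW=0, ERR=477/8
(0,2): OLD=9355/128 → NEW=0, ERR=9355/128
(0,3): OLD=169933/2048 → NEW=0, ERR=169933/2048
(0,4): OLD=2631323/32768 → NEW=0, ERR=2631323/32768
(0,5): OLD=47255101/524288 → NEW=0, ERR=47255101/524288
(1,0): OLD=11399/128 → NEW=0, ERR=11399/128
(1,1): OLD=162481/1024 → NEW=255, ERR=-98639/1024
(1,2): OLD=2456965/32768 → NEW=0, ERR=2456965/32768
(1,3): OLD=20363105/131072 → NEW=255, ERR=-13060255/131072
(1,4): OLD=717952707/8388608 → NEW=0, ERR=717952707/8388608
(1,5): OLD=19546025317/134217728 → NEW=255, ERR=-14679495323/134217728
(2,0): OLD=1765675/16384 → NEW=0, ERR=1765675/16384
(2,1): OLD=74800777/524288 → NEW=255, ERR=-58892663/524288
(2,2): OLD=382388699/8388608 → NEW=0, ERR=382388699/8388608
(2,3): OLD=8223441859/67108864 → NEW=0, ERR=8223441859/67108864
(2,4): OLD=344932965833/2147483648 → NEW=255, ERR=-202675364407/2147483648
(2,5): OLD=1232840983311/34359738368 → NEW=0, ERR=1232840983311/34359738368
(3,0): OLD=1179571835/8388608 → NEW=255, ERR=-959523205/8388608
(3,1): OLD=3968601567/67108864 → NEW=0, ERR=3968601567/67108864
(3,2): OLD=98286517645/536870912 → NEW=255, ERR=-38615564915/536870912
(3,3): OLD=4225506019751/34359738368 → NEW=0, ERR=4225506019751/34359738368
(3,4): OLD=49394503962823/274877906944 → NEW=255, ERR=-20699362307897/274877906944
(3,5): OLD=494202168087625/4398046511104 → NEW=0, ERR=494202168087625/4398046511104
(4,0): OLD=153913502933/1073741824 → NEW=255, ERR=-119890662187/1073741824
(4,1): OLD=2009959153233/17179869184 → NEW=0, ERR=2009959153233/17179869184
(4,2): OLD=114603528958883/549755813888 → NEW=255, ERR=-25584203582557/549755813888
(4,3): OLD=1411383520757327/8796093022208 → NEW=255, ERR=-831620199905713/8796093022208
(4,4): OLD=17009488852764991/140737488355328 → NEW=0, ERR=17009488852764991/140737488355328
(4,5): OLD=559087664619797593/2251799813685248 → NEW=255, ERR=-15121287869940647/2251799813685248
(5,0): OLD=48940304711043/274877906944 → NEW=255, ERR=-21153561559677/274877906944
(5,1): OLD=1576156833158323/8796093022208 → NEW=255, ERR=-666846887504717/8796093022208
(5,2): OLD=8998373410845793/70368744177664 → NEW=0, ERR=8998373410845793/70368744177664
(5,3): OLD=516005888104944827/2251799813685248 → NEW=255, ERR=-58203064384793413/2251799813685248
(5,4): OLD=978597604062103323/4503599627370496 → NEW=255, ERR=-169820300917373157/4503599627370496
(5,5): OLD=13327637089601336599/72057594037927936 → NEW=255, ERR=-5047049390070287081/72057594037927936
Output grid:
  Row 0: ......  (6 black, running=6)
  Row 1: .#.#.#  (3 black, running=9)
  Row 2: .#..#.  (4 black, running=13)
  Row 3: #.#.#.  (3 black, running=16)
  Row 4: #.##.#  (2 black, running=18)
  Row 5: ##.###  (1 black, running=19)

Answer: 19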